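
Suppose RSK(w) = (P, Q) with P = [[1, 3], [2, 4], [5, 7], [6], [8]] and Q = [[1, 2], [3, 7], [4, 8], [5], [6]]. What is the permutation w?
Reverse the RSK construction: for i from n down to 1, find the cell of Q containing i, remove the entry at that cell from P, and reverse-bump it up through P; the value ejected from row 1 is w(i).

Step i=8: Q has 8 at row 3, column 2; remove 7 from row 3 of P and reverse-bump: 7 enters row 2 and ejects 4; 4 enters row 1 and ejects 3. So w(8) = 3. P is now [[1, 4], [2, 7], [5], [6], [8]].
Step i=7: Q has 7 at row 2, column 2; remove 7 from row 2 of P and reverse-bump: 7 enters row 1 and ejects 4. So w(7) = 4. P is now [[1, 7], [2], [5], [6], [8]].
Step i=6: Q has 6 at row 5, column 1; remove 8 from row 5 of P and reverse-bump: 8 enters row 4 and ejects 6; 6 enters row 3 and ejects 5; 5 enters row 2 and ejects 2; 2 enters row 1 and ejects 1. So w(6) = 1. P is now [[2, 7], [5], [6], [8]].
Step i=5: Q has 5 at row 4, column 1; remove 8 from row 4 of P and reverse-bump: 8 enters row 3 and ejects 6; 6 enters row 2 and ejects 5; 5 enters row 1 and ejects 2. So w(5) = 2. P is now [[5, 7], [6], [8]].
Step i=4: Q has 4 at row 3, column 1; remove 8 from row 3 of P and reverse-bump: 8 enters row 2 and ejects 6; 6 enters row 1 and ejects 5. So w(4) = 5. P is now [[6, 7], [8]].
Step i=3: Q has 3 at row 2, column 1; remove 8 from row 2 of P and reverse-bump: 8 enters row 1 and ejects 7. So w(3) = 7. P is now [[6, 8]].
Step i=2: Q has 2 at row 1, column 2; remove that cell from P, ejecting 8. So w(2) = 8. P is now [[6]].
Step i=1: Q has 1 at row 1, column 1; remove that cell from P, ejecting 6. So w(1) = 6. P is now [].

So w = 6 8 7 5 2 1 4 3.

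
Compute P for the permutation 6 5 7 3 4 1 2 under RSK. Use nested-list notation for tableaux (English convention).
Insert 6: appended to row 1. P = [[6]].
Insert 5: 5 bumps 6 from row 1; 6 starts row 2. P = [[5], [6]].
Insert 7: appended to row 1. P = [[5, 7], [6]].
Insert 3: 3 bumps 5 from row 1; 5 bumps 6 from row 2; 6 starts row 3. P = [[3, 7], [5], [6]].
Insert 4: 4 bumps 7 from row 1; 7 appends to row 2. P = [[3, 4], [5, 7], [6]].
Insert 1: 1 bumps 3 from row 1; 3 bumps 5 from row 2; 5 bumps 6 from row 3; 6 starts row 4. P = [[1, 4], [3, 7], [5], [6]].
Insert 2: 2 bumps 4 from row 1; 4 bumps 7 from row 2; 7 appends to row 3. P = [[1, 2], [3, 4], [5, 7], [6]].

So P = [[1, 2], [3, 4], [5, 7], [6]].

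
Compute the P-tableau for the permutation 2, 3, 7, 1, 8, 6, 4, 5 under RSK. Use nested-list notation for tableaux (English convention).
After inserting 2: P = [[2]].
After inserting 3: P = [[2, 3]].
After inserting 7: P = [[2, 3, 7]].
After inserting 1: P = [[1, 3, 7], [2]].
After inserting 8: P = [[1, 3, 7, 8], [2]].
After inserting 6: P = [[1, 3, 6, 8], [2, 7]].
After inserting 4: P = [[1, 3, 4, 8], [2, 6], [7]].
After inserting 5: P = [[1, 3, 4, 5], [2, 6, 8], [7]].

So P = [[1, 3, 4, 5], [2, 6, 8], [7]].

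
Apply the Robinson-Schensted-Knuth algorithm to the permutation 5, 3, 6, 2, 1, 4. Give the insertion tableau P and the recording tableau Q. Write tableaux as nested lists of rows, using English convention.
P = [[1, 4], [2, 6], [3], [5]], Q = [[1, 3], [2, 6], [4], [5]]

Insert each entry of the permutation into P by Schensted row insertion, recording in Q the position of each new cell.

Insert 5: appended to row 1. P = [[5]].
Insert 3: 3 bumps 5 from row 1; 5 starts row 2. P = [[3], [5]].
Insert 6: appended to row 1. P = [[3, 6], [5]].
Insert 2: 2 bumps 3 from row 1; 3 bumps 5 from row 2; 5 starts row 3. P = [[2, 6], [3], [5]].
Insert 1: 1 bumps 2 from row 1; 2 bumps 3 from row 2; 3 bumps 5 from row 3; 5 starts row 4. P = [[1, 6], [2], [3], [5]].
Insert 4: 4 bumps 6 from row 1; 6 appends to row 2. P = [[1, 4], [2, 6], [3], [5]].

So P = [[1, 4], [2, 6], [3], [5]], Q = [[1, 3], [2, 6], [4], [5]].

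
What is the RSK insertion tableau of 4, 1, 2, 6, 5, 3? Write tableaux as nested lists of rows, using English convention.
P = [[1, 2, 3], [4, 5], [6]]

Insert 4: appended to row 1. P = [[4]].
Insert 1: 1 bumps 4 from row 1; 4 starts row 2. P = [[1], [4]].
Insert 2: appended to row 1. P = [[1, 2], [4]].
Insert 6: appended to row 1. P = [[1, 2, 6], [4]].
Insert 5: 5 bumps 6 from row 1; 6 appends to row 2. P = [[1, 2, 5], [4, 6]].
Insert 3: 3 bumps 5 from row 1; 5 bumps 6 from row 2; 6 starts row 3. P = [[1, 2, 3], [4, 5], [6]].

So P = [[1, 2, 3], [4, 5], [6]].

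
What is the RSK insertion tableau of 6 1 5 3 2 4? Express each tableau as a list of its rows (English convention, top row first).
P = [[1, 2, 4], [3], [5], [6]]

After inserting 6: P = [[6]].
After inserting 1: P = [[1], [6]].
After inserting 5: P = [[1, 5], [6]].
After inserting 3: P = [[1, 3], [5], [6]].
After inserting 2: P = [[1, 2], [3], [5], [6]].
After inserting 4: P = [[1, 2, 4], [3], [5], [6]].

So P = [[1, 2, 4], [3], [5], [6]].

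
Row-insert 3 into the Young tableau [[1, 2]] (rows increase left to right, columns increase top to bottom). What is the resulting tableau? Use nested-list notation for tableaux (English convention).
3 is larger than every entry of row 1, so it is appended to row 1. The new tableau is [[1, 2, 3]].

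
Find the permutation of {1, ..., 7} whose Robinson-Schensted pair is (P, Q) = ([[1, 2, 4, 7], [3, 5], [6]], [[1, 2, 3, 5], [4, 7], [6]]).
Reverse the RSK construction: for i from n down to 1, find the cell of Q containing i, remove the entry at that cell from P, and reverse-bump it up through P; the value ejected from row 1 is w(i).

Step i=7: Q has 7 at row 2, column 2; remove 5 from row 2 of P and reverse-bump: 5 enters row 1 and ejects 4. So w(7) = 4. P is now [[1, 2, 5, 7], [3], [6]].
Step i=6: Q has 6 at row 3, column 1; remove 6 from row 3 of P and reverse-bump: 6 enters row 2 and ejects 3; 3 enters row 1 and ejects 2. So w(6) = 2. P is now [[1, 3, 5, 7], [6]].
Step i=5: Q has 5 at row 1, column 4; remove that cell from P, ejecting 7. So w(5) = 7. P is now [[1, 3, 5], [6]].
Step i=4: Q has 4 at row 2, column 1; remove 6 from row 2 of P and reverse-bump: 6 enters row 1 and ejects 5. So w(4) = 5. P is now [[1, 3, 6]].
Step i=3: Q has 3 at row 1, column 3; remove that cell from P, ejecting 6. So w(3) = 6. P is now [[1, 3]].
Step i=2: Q has 2 at row 1, column 2; remove that cell from P, ejecting 3. So w(2) = 3. P is now [[1]].
Step i=1: Q has 1 at row 1, column 1; remove that cell from P, ejecting 1. So w(1) = 1. P is now [].

So w = 1 3 6 5 7 2 4.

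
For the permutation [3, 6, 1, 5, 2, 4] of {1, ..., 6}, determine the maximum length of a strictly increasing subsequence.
3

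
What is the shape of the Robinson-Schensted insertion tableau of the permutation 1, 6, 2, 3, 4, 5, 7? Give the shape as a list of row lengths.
RSK row insertion gives P = [[1, 2, 3, 4, 5, 7], [6]], which has shape [6, 1].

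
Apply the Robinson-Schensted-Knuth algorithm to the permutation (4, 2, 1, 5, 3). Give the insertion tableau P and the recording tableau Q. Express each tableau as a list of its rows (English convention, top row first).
Insert each entry of the permutation into P by Schensted row insertion, recording in Q the position of each new cell.

Insert 4: appended to row 1. P = [[4]].
Insert 2: 2 bumps 4 from row 1; 4 starts row 2. P = [[2], [4]].
Insert 1: 1 bumps 2 from row 1; 2 bumps 4 from row 2; 4 starts row 3. P = [[1], [2], [4]].
Insert 5: appended to row 1. P = [[1, 5], [2], [4]].
Insert 3: 3 bumps 5 from row 1; 5 appends to row 2. P = [[1, 3], [2, 5], [4]].

So P = [[1, 3], [2, 5], [4]], Q = [[1, 4], [2, 5], [3]].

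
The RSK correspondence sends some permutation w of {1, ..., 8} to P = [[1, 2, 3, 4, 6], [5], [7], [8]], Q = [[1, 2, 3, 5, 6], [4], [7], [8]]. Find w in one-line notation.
Reverse the RSK construction: for i from n down to 1, find the cell of Q containing i, remove the entry at that cell from P, and reverse-bump it up through P; the value ejected from row 1 is w(i).

Step i=8: Q has 8 at row 4, column 1; remove 8 from row 4 of P and reverse-bump: 8 enters row 3 and ejects 7; 7 enters row 2 and ejects 5; 5 enters row 1 and ejects 4. So w(8) = 4. P is now [[1, 2, 3, 5, 6], [7], [8]].
Step i=7: Q has 7 at row 3, column 1; remove 8 from row 3 of P and reverse-bump: 8 enters row 2 and ejects 7; 7 enters row 1 and ejects 6. So w(7) = 6. P is now [[1, 2, 3, 5, 7], [8]].
Step i=6: Q has 6 at row 1, column 5; remove that cell from P, ejecting 7. So w(6) = 7. P is now [[1, 2, 3, 5], [8]].
Step i=5: Q has 5 at row 1, column 4; remove that cell from P, ejecting 5. So w(5) = 5. P is now [[1, 2, 3], [8]].
Step i=4: Q has 4 at row 2, column 1; remove 8 from row 2 of P and reverse-bump: 8 enters row 1 and ejects 3. So w(4) = 3. P is now [[1, 2, 8]].
Step i=3: Q has 3 at row 1, column 3; remove that cell from P, ejecting 8. So w(3) = 8. P is now [[1, 2]].
Step i=2: Q has 2 at row 1, column 2; remove that cell from P, ejecting 2. So w(2) = 2. P is now [[1]].
Step i=1: Q has 1 at row 1, column 1; remove that cell from P, ejecting 1. So w(1) = 1. P is now [].

So w = 1 2 8 3 5 7 6 4.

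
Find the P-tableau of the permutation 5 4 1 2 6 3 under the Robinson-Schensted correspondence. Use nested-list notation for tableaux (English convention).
P = [[1, 2, 3], [4, 6], [5]]

Insert 5: appended to row 1. P = [[5]].
Insert 4: 4 bumps 5 from row 1; 5 starts row 2. P = [[4], [5]].
Insert 1: 1 bumps 4 from row 1; 4 bumps 5 from row 2; 5 starts row 3. P = [[1], [4], [5]].
Insert 2: appended to row 1. P = [[1, 2], [4], [5]].
Insert 6: appended to row 1. P = [[1, 2, 6], [4], [5]].
Insert 3: 3 bumps 6 from row 1; 6 appends to row 2. P = [[1, 2, 3], [4, 6], [5]].

So P = [[1, 2, 3], [4, 6], [5]].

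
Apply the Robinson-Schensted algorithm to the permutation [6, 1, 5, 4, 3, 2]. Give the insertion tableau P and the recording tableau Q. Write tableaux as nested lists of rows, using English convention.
P = [[1, 2], [3], [4], [5], [6]], Q = [[1, 3], [2], [4], [5], [6]]

Insert each entry of the permutation into P by Schensted row insertion, recording in Q the position of each new cell.

Insert 6: appended to row 1. P = [[6]].
Insert 1: 1 bumps 6 from row 1; 6 starts row 2. P = [[1], [6]].
Insert 5: appended to row 1. P = [[1, 5], [6]].
Insert 4: 4 bumps 5 from row 1; 5 bumps 6 from row 2; 6 starts row 3. P = [[1, 4], [5], [6]].
Insert 3: 3 bumps 4 from row 1; 4 bumps 5 from row 2; 5 bumps 6 from row 3; 6 starts row 4. P = [[1, 3], [4], [5], [6]].
Insert 2: 2 bumps 3 from row 1; 3 bumps 4 from row 2; 4 bumps 5 from row 3; 5 bumps 6 from row 4; 6 starts row 5. P = [[1, 2], [3], [4], [5], [6]].

So P = [[1, 2], [3], [4], [5], [6]], Q = [[1, 3], [2], [4], [5], [6]].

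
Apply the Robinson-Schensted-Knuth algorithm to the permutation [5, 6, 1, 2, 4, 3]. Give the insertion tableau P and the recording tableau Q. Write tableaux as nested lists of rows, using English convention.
Insert each entry of the permutation into P by Schensted row insertion, recording in Q the position of each new cell.

Insert 5: appended to row 1. P = [[5]].
Insert 6: appended to row 1. P = [[5, 6]].
Insert 1: 1 bumps 5 from row 1; 5 starts row 2. P = [[1, 6], [5]].
Insert 2: 2 bumps 6 from row 1; 6 appends to row 2. P = [[1, 2], [5, 6]].
Insert 4: appended to row 1. P = [[1, 2, 4], [5, 6]].
Insert 3: 3 bumps 4 from row 1; 4 bumps 5 from row 2; 5 starts row 3. P = [[1, 2, 3], [4, 6], [5]].

So P = [[1, 2, 3], [4, 6], [5]], Q = [[1, 2, 5], [3, 4], [6]].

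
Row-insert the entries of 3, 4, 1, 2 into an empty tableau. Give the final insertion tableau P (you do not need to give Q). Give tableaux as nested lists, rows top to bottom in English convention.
Insert 3: appended to row 1. P = [[3]].
Insert 4: appended to row 1. P = [[3, 4]].
Insert 1: 1 bumps 3 from row 1; 3 starts row 2. P = [[1, 4], [3]].
Insert 2: 2 bumps 4 from row 1; 4 appends to row 2. P = [[1, 2], [3, 4]].

So P = [[1, 2], [3, 4]].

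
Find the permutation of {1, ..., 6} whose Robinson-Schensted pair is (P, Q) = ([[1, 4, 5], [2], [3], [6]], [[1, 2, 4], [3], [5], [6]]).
3 6 4 5 2 1

Reverse the RSK construction: for i from n down to 1, find the cell of Q containing i, remove the entry at that cell from P, and reverse-bump it up through P; the value ejected from row 1 is w(i).

Step i=6: Q has 6 at row 4, column 1; remove 6 from row 4 of P and reverse-bump: 6 enters row 3 and ejects 3; 3 enters row 2 and ejects 2; 2 enters row 1 and ejects 1. So w(6) = 1. P is now [[2, 4, 5], [3], [6]].
Step i=5: Q has 5 at row 3, column 1; remove 6 from row 3 of P and reverse-bump: 6 enters row 2 and ejects 3; 3 enters row 1 and ejects 2. So w(5) = 2. P is now [[3, 4, 5], [6]].
Step i=4: Q has 4 at row 1, column 3; remove that cell from P, ejecting 5. So w(4) = 5. P is now [[3, 4], [6]].
Step i=3: Q has 3 at row 2, column 1; remove 6 from row 2 of P and reverse-bump: 6 enters row 1 and ejects 4. So w(3) = 4. P is now [[3, 6]].
Step i=2: Q has 2 at row 1, column 2; remove that cell from P, ejecting 6. So w(2) = 6. P is now [[3]].
Step i=1: Q has 1 at row 1, column 1; remove that cell from P, ejecting 3. So w(1) = 3. P is now [].

So w = 3 6 4 5 2 1.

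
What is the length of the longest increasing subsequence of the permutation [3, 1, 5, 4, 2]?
2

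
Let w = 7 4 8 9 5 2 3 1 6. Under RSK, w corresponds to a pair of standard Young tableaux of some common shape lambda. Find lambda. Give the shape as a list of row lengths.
[3, 3, 2, 1]

RSK row insertion gives P = [[1, 3, 6], [2, 5, 9], [4, 8], [7]], which has shape [3, 3, 2, 1].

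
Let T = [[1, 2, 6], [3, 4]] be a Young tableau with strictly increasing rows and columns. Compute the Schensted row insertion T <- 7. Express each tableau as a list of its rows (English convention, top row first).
[[1, 2, 6, 7], [3, 4]]

7 is larger than every entry of row 1, so it is appended to row 1. The new tableau is [[1, 2, 6, 7], [3, 4]].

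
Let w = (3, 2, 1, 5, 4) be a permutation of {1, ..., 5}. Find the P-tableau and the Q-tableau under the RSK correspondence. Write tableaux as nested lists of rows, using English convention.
P = [[1, 4], [2, 5], [3]], Q = [[1, 4], [2, 5], [3]]

Insert each entry of the permutation into P by Schensted row insertion, recording in Q the position of each new cell.

Insert 3: appended to row 1. P = [[3]], Q = [[1]].
Insert 2: 2 bumps 3 from row 1; 3 starts row 2. P = [[2], [3]], Q = [[1], [2]].
Insert 1: 1 bumps 2 from row 1; 2 bumps 3 from row 2; 3 starts row 3. P = [[1], [2], [3]], Q = [[1], [2], [3]].
Insert 5: appended to row 1. P = [[1, 5], [2], [3]], Q = [[1, 4], [2], [3]].
Insert 4: 4 bumps 5 from row 1; 5 appends to row 2. P = [[1, 4], [2, 5], [3]], Q = [[1, 4], [2, 5], [3]].

So P = [[1, 4], [2, 5], [3]], Q = [[1, 4], [2, 5], [3]].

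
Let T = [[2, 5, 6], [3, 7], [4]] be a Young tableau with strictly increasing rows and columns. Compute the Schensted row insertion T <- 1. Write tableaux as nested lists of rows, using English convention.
In row 1, 1 replaces 2 (the leftmost entry greater than 1); 2 is bumped to row 2. In row 2, 2 replaces 3 (the leftmost entry greater than 2); 3 is bumped to row 3. In row 3, 3 replaces 4 (the leftmost entry greater than 3); 4 is bumped to row 4. 4 starts a new row 4. The new tableau is [[1, 5, 6], [2, 7], [3], [4]].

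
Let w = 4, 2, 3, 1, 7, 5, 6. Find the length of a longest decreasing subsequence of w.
3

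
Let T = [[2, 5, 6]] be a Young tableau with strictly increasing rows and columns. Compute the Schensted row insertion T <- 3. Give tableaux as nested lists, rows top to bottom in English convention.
In row 1, 3 replaces 5 (the leftmost entry greater than 3); 5 is bumped to row 2. 5 starts a new row 2. The new tableau is [[2, 3, 6], [5]].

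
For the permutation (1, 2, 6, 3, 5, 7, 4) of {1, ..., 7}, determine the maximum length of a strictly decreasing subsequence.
3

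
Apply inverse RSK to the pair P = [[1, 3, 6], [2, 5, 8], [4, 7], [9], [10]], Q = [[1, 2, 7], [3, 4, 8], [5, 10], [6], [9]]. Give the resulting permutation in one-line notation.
4 10 2 9 7 5 8 6 1 3

Reverse RSK: for i = n, n-1, ..., 1, locate i in Q, remove the corresponding corner cell from P, and reverse-bump its entry up through P; the value ejected from row 1 is w(i).

So w = 4 10 2 9 7 5 8 6 1 3.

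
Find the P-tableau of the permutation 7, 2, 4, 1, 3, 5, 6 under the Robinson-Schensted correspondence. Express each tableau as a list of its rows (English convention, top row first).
P = [[1, 3, 5, 6], [2, 4], [7]]

Insert 7: appended to row 1. P = [[7]].
Insert 2: 2 bumps 7 from row 1; 7 starts row 2. P = [[2], [7]].
Insert 4: appended to row 1. P = [[2, 4], [7]].
Insert 1: 1 bumps 2 from row 1; 2 bumps 7 from row 2; 7 starts row 3. P = [[1, 4], [2], [7]].
Insert 3: 3 bumps 4 from row 1; 4 appends to row 2. P = [[1, 3], [2, 4], [7]].
Insert 5: appended to row 1. P = [[1, 3, 5], [2, 4], [7]].
Insert 6: appended to row 1. P = [[1, 3, 5, 6], [2, 4], [7]].

So P = [[1, 3, 5, 6], [2, 4], [7]].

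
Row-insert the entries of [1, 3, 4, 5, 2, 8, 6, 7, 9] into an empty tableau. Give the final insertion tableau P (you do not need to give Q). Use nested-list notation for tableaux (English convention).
P = [[1, 2, 4, 5, 6, 7, 9], [3, 8]]

Insert 1: appended to row 1. P = [[1]].
Insert 3: appended to row 1. P = [[1, 3]].
Insert 4: appended to row 1. P = [[1, 3, 4]].
Insert 5: appended to row 1. P = [[1, 3, 4, 5]].
Insert 2: 2 bumps 3 from row 1; 3 starts row 2. P = [[1, 2, 4, 5], [3]].
Insert 8: appended to row 1. P = [[1, 2, 4, 5, 8], [3]].
Insert 6: 6 bumps 8 from row 1; 8 appends to row 2. P = [[1, 2, 4, 5, 6], [3, 8]].
Insert 7: appended to row 1. P = [[1, 2, 4, 5, 6, 7], [3, 8]].
Insert 9: appended to row 1. P = [[1, 2, 4, 5, 6, 7, 9], [3, 8]].

So P = [[1, 2, 4, 5, 6, 7, 9], [3, 8]].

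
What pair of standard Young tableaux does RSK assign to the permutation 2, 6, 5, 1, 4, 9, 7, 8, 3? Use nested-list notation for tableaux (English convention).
P = [[1, 3, 7, 8], [2, 4, 9], [5], [6]], Q = [[1, 2, 6, 8], [3, 5, 7], [4], [9]]

Insert each entry of the permutation into P by Schensted row insertion, recording in Q the position of each new cell.

After inserting 2: P = [[2]].
After inserting 6: P = [[2, 6]].
After inserting 5: P = [[2, 5], [6]].
After inserting 1: P = [[1, 5], [2], [6]].
After inserting 4: P = [[1, 4], [2, 5], [6]].
After inserting 9: P = [[1, 4, 9], [2, 5], [6]].
After inserting 7: P = [[1, 4, 7], [2, 5, 9], [6]].
After inserting 8: P = [[1, 4, 7, 8], [2, 5, 9], [6]].
After inserting 3: P = [[1, 3, 7, 8], [2, 4, 9], [5], [6]].

So P = [[1, 3, 7, 8], [2, 4, 9], [5], [6]], Q = [[1, 2, 6, 8], [3, 5, 7], [4], [9]].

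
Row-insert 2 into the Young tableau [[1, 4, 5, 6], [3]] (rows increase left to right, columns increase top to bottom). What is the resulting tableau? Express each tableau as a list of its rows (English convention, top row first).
[[1, 2, 5, 6], [3, 4]]

In row 1, 2 replaces 4 (the leftmost entry greater than 2); 4 is bumped to row 2. 4 is appended to row 2. The new tableau is [[1, 2, 5, 6], [3, 4]].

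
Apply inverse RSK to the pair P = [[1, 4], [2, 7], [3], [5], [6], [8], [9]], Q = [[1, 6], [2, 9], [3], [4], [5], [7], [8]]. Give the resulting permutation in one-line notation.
Reverse the RSK construction: for i from n down to 1, find the cell of Q containing i, remove the entry at that cell from P, and reverse-bump it up through P; the value ejected from row 1 is w(i).

Step i=9: Q has 9 at row 2, column 2; remove 7 from row 2 of P and reverse-bump: 7 enters row 1 and ejects 4. So w(9) = 4. P is now [[1, 7], [2], [3], [5], [6], [8], [9]].
Step i=8: Q has 8 at row 7, column 1; remove 9 from row 7 of P and reverse-bump: 9 enters row 6 and ejects 8; 8 enters row 5 and ejects 6; 6 enters row 4 and ejects 5; 5 enters row 3 and ejects 3; 3 enters row 2 and ejects 2; 2 enters row 1 and ejects 1. So w(8) = 1. P is now [[2, 7], [3], [5], [6], [8], [9]].
Step i=7: Q has 7 at row 6, column 1; remove 9 from row 6 of P and reverse-bump: 9 enters row 5 and ejects 8; 8 enters row 4 and ejects 6; 6 enters row 3 and ejects 5; 5 enters row 2 and ejects 3; 3 enters row 1 and ejects 2. So w(7) = 2. P is now [[3, 7], [5], [6], [8], [9]].
Step i=6: Q has 6 at row 1, column 2; remove that cell from P, ejecting 7. So w(6) = 7. P is now [[3], [5], [6], [8], [9]].
Step i=5: Q has 5 at row 5, column 1; remove 9 from row 5 of P and reverse-bump: 9 enters row 4 and ejects 8; 8 enters row 3 and ejects 6; 6 enters row 2 and ejects 5; 5 enters row 1 and ejects 3. So w(5) = 3. P is now [[5], [6], [8], [9]].
Step i=4: Q has 4 at row 4, column 1; remove 9 from row 4 of P and reverse-bump: 9 enters row 3 and ejects 8; 8 enters row 2 and ejects 6; 6 enters row 1 and ejects 5. So w(4) = 5. P is now [[6], [8], [9]].
Step i=3: Q has 3 at row 3, column 1; remove 9 from row 3 of P and reverse-bump: 9 enters row 2 and ejects 8; 8 enters row 1 and ejects 6. So w(3) = 6. P is now [[8], [9]].
Step i=2: Q has 2 at row 2, column 1; remove 9 from row 2 of P and reverse-bump: 9 enters row 1 and ejects 8. So w(2) = 8. P is now [[9]].
Step i=1: Q has 1 at row 1, column 1; remove that cell from P, ejecting 9. So w(1) = 9. P is now [].

So w = 9 8 6 5 3 7 2 1 4.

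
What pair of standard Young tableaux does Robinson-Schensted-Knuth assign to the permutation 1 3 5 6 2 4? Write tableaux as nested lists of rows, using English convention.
P = [[1, 2, 4, 6], [3, 5]], Q = [[1, 2, 3, 4], [5, 6]]

Insert each entry of the permutation into P by Schensted row insertion, recording in Q the position of each new cell.

Insert 1: appended to row 1. P = [[1]].
Insert 3: appended to row 1. P = [[1, 3]].
Insert 5: appended to row 1. P = [[1, 3, 5]].
Insert 6: appended to row 1. P = [[1, 3, 5, 6]].
Insert 2: 2 bumps 3 from row 1; 3 starts row 2. P = [[1, 2, 5, 6], [3]].
Insert 4: 4 bumps 5 from row 1; 5 appends to row 2. P = [[1, 2, 4, 6], [3, 5]].

So P = [[1, 2, 4, 6], [3, 5]], Q = [[1, 2, 3, 4], [5, 6]].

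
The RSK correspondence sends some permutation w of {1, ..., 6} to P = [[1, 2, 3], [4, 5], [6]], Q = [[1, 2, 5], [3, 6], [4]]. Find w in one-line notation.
Reverse the RSK construction: for i from n down to 1, find the cell of Q containing i, remove the entry at that cell from P, and reverse-bump it up through P; the value ejected from row 1 is w(i).

Step i=6: Q has 6 at row 2, column 2; remove 5 from row 2 of P and reverse-bump: 5 enters row 1 and ejects 3. So w(6) = 3. P is now [[1, 2, 5], [4], [6]].
Step i=5: Q has 5 at row 1, column 3; remove that cell from P, ejecting 5. So w(5) = 5. P is now [[1, 2], [4], [6]].
Step i=4: Q has 4 at row 3, column 1; remove 6 from row 3 of P and reverse-bump: 6 enters row 2 and ejects 4; 4 enters row 1 and ejects 2. So w(4) = 2. P is now [[1, 4], [6]].
Step i=3: Q has 3 at row 2, column 1; remove 6 from row 2 of P and reverse-bump: 6 enters row 1 and ejects 4. So w(3) = 4. P is now [[1, 6]].
Step i=2: Q has 2 at row 1, column 2; remove that cell from P, ejecting 6. So w(2) = 6. P is now [[1]].
Step i=1: Q has 1 at row 1, column 1; remove that cell from P, ejecting 1. So w(1) = 1. P is now [].

So w = 1 6 4 2 5 3.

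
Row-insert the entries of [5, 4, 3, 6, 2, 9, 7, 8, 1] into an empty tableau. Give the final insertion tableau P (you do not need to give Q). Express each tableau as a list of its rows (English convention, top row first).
Insert 5: appended to row 1. P = [[5]].
Insert 4: 4 bumps 5 from row 1; 5 starts row 2. P = [[4], [5]].
Insert 3: 3 bumps 4 from row 1; 4 bumps 5 from row 2; 5 starts row 3. P = [[3], [4], [5]].
Insert 6: appended to row 1. P = [[3, 6], [4], [5]].
Insert 2: 2 bumps 3 from row 1; 3 bumps 4 from row 2; 4 bumps 5 from row 3; 5 starts row 4. P = [[2, 6], [3], [4], [5]].
Insert 9: appended to row 1. P = [[2, 6, 9], [3], [4], [5]].
Insert 7: 7 bumps 9 from row 1; 9 appends to row 2. P = [[2, 6, 7], [3, 9], [4], [5]].
Insert 8: appended to row 1. P = [[2, 6, 7, 8], [3, 9], [4], [5]].
Insert 1: 1 bumps 2 from row 1; 2 bumps 3 from row 2; 3 bumps 4 from row 3; 4 bumps 5 from row 4; 5 starts row 5. P = [[1, 6, 7, 8], [2, 9], [3], [4], [5]].

So P = [[1, 6, 7, 8], [2, 9], [3], [4], [5]].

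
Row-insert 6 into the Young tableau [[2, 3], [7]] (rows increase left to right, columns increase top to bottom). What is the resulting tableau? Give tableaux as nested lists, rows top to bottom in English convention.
6 is larger than every entry of row 1, so it is appended to row 1. The new tableau is [[2, 3, 6], [7]].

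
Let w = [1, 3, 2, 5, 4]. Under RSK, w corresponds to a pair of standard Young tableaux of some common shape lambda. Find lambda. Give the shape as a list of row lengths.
Row-insert each entry into an empty tableau.

After inserting 1: P = [[1]].
After inserting 3: P = [[1, 3]].
After inserting 2: P = [[1, 2], [3]].
After inserting 5: P = [[1, 2, 5], [3]].
After inserting 4: P = [[1, 2, 4], [3, 5]].

The final insertion tableau P = [[1, 2, 4], [3, 5]] has shape [3, 2].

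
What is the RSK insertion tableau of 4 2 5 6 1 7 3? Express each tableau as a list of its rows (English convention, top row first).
Insert 4: appended to row 1. P = [[4]].
Insert 2: 2 bumps 4 from row 1; 4 starts row 2. P = [[2], [4]].
Insert 5: appended to row 1. P = [[2, 5], [4]].
Insert 6: appended to row 1. P = [[2, 5, 6], [4]].
Insert 1: 1 bumps 2 from row 1; 2 bumps 4 from row 2; 4 starts row 3. P = [[1, 5, 6], [2], [4]].
Insert 7: appended to row 1. P = [[1, 5, 6, 7], [2], [4]].
Insert 3: 3 bumps 5 from row 1; 5 appends to row 2. P = [[1, 3, 6, 7], [2, 5], [4]].

So P = [[1, 3, 6, 7], [2, 5], [4]].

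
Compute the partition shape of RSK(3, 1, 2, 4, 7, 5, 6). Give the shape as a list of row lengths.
RSK row insertion gives P = [[1, 2, 4, 5, 6], [3, 7]], which has shape [5, 2].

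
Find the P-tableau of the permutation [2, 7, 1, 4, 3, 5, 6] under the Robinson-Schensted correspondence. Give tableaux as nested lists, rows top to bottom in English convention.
P = [[1, 3, 5, 6], [2, 4], [7]]

Insert 2: appended to row 1. P = [[2]].
Insert 7: appended to row 1. P = [[2, 7]].
Insert 1: 1 bumps 2 from row 1; 2 starts row 2. P = [[1, 7], [2]].
Insert 4: 4 bumps 7 from row 1; 7 appends to row 2. P = [[1, 4], [2, 7]].
Insert 3: 3 bumps 4 from row 1; 4 bumps 7 from row 2; 7 starts row 3. P = [[1, 3], [2, 4], [7]].
Insert 5: appended to row 1. P = [[1, 3, 5], [2, 4], [7]].
Insert 6: appended to row 1. P = [[1, 3, 5, 6], [2, 4], [7]].

So P = [[1, 3, 5, 6], [2, 4], [7]].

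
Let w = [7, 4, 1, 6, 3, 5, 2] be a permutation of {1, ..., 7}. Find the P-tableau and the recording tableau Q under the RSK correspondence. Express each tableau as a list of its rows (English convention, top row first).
P = [[1, 2, 5], [3, 6], [4], [7]], Q = [[1, 4, 6], [2, 5], [3], [7]]

Insert each entry of the permutation into P by Schensted row insertion, recording in Q the position of each new cell.

After inserting 7: P = [[7]].
After inserting 4: P = [[4], [7]].
After inserting 1: P = [[1], [4], [7]].
After inserting 6: P = [[1, 6], [4], [7]].
After inserting 3: P = [[1, 3], [4, 6], [7]].
After inserting 5: P = [[1, 3, 5], [4, 6], [7]].
After inserting 2: P = [[1, 2, 5], [3, 6], [4], [7]].

So P = [[1, 2, 5], [3, 6], [4], [7]], Q = [[1, 4, 6], [2, 5], [3], [7]].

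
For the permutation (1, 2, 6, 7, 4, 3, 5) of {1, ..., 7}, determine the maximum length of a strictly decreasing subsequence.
3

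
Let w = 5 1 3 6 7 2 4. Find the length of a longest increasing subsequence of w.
4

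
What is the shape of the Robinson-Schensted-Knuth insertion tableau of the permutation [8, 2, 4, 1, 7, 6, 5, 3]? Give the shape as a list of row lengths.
[3, 2, 1, 1, 1]

Row-insert each entry into an empty tableau.

After inserting 8: P = [[8]].
After inserting 2: P = [[2], [8]].
After inserting 4: P = [[2, 4], [8]].
After inserting 1: P = [[1, 4], [2], [8]].
After inserting 7: P = [[1, 4, 7], [2], [8]].
After inserting 6: P = [[1, 4, 6], [2, 7], [8]].
After inserting 5: P = [[1, 4, 5], [2, 6], [7], [8]].
After inserting 3: P = [[1, 3, 5], [2, 4], [6], [7], [8]].

The final insertion tableau P = [[1, 3, 5], [2, 4], [6], [7], [8]] has shape [3, 2, 1, 1, 1].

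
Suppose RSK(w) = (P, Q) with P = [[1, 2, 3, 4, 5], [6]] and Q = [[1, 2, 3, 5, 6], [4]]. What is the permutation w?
1 2 6 3 4 5

Reverse RSK: for i = n, n-1, ..., 1, locate i in Q, remove the corresponding corner cell from P, and reverse-bump its entry up through P; the value ejected from row 1 is w(i).

So w = 1 2 6 3 4 5.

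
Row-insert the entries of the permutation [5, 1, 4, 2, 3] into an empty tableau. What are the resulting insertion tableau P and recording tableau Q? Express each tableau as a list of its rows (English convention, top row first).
Insert each entry of the permutation into P by Schensted row insertion, recording in Q the position of each new cell.

After inserting 5: P = [[5]].
After inserting 1: P = [[1], [5]].
After inserting 4: P = [[1, 4], [5]].
After inserting 2: P = [[1, 2], [4], [5]].
After inserting 3: P = [[1, 2, 3], [4], [5]].

So P = [[1, 2, 3], [4], [5]], Q = [[1, 3, 5], [2], [4]].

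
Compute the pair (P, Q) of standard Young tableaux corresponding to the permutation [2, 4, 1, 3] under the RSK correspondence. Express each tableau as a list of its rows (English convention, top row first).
Insert each entry of the permutation into P by Schensted row insertion, recording in Q the position of each new cell.

Insert 2: appended to row 1. P = [[2]].
Insert 4: appended to row 1. P = [[2, 4]].
Insert 1: 1 bumps 2 from row 1; 2 starts row 2. P = [[1, 4], [2]].
Insert 3: 3 bumps 4 from row 1; 4 appends to row 2. P = [[1, 3], [2, 4]].

So P = [[1, 3], [2, 4]], Q = [[1, 2], [3, 4]].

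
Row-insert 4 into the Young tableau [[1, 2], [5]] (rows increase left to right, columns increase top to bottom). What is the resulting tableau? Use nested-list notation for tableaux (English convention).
4 is larger than every entry of row 1, so it is appended to row 1. The new tableau is [[1, 2, 4], [5]].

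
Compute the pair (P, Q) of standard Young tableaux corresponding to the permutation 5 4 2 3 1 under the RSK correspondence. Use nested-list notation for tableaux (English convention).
Insert each entry of the permutation into P by Schensted row insertion, recording in Q the position of each new cell.

After inserting 5: P = [[5]].
After inserting 4: P = [[4], [5]].
After inserting 2: P = [[2], [4], [5]].
After inserting 3: P = [[2, 3], [4], [5]].
After inserting 1: P = [[1, 3], [2], [4], [5]].

So P = [[1, 3], [2], [4], [5]], Q = [[1, 4], [2], [3], [5]].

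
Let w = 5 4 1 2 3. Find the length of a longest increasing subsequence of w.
3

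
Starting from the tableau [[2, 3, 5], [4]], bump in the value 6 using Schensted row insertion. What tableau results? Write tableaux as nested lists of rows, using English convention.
6 is larger than every entry of row 1, so it is appended to row 1. The new tableau is [[2, 3, 5, 6], [4]].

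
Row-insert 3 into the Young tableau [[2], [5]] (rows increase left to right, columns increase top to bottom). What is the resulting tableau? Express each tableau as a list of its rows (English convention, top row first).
[[2, 3], [5]]

3 is larger than every entry of row 1, so it is appended to row 1. The new tableau is [[2, 3], [5]].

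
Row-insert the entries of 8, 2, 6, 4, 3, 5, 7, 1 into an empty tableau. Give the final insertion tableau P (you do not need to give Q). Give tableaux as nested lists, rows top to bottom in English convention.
P = [[1, 3, 5, 7], [2], [4], [6], [8]]

Insert 8: appended to row 1. P = [[8]].
Insert 2: 2 bumps 8 from row 1; 8 starts row 2. P = [[2], [8]].
Insert 6: appended to row 1. P = [[2, 6], [8]].
Insert 4: 4 bumps 6 from row 1; 6 bumps 8 from row 2; 8 starts row 3. P = [[2, 4], [6], [8]].
Insert 3: 3 bumps 4 from row 1; 4 bumps 6 from row 2; 6 bumps 8 from row 3; 8 starts row 4. P = [[2, 3], [4], [6], [8]].
Insert 5: appended to row 1. P = [[2, 3, 5], [4], [6], [8]].
Insert 7: appended to row 1. P = [[2, 3, 5, 7], [4], [6], [8]].
Insert 1: 1 bumps 2 from row 1; 2 bumps 4 from row 2; 4 bumps 6 from row 3; 6 bumps 8 from row 4; 8 starts row 5. P = [[1, 3, 5, 7], [2], [4], [6], [8]].

So P = [[1, 3, 5, 7], [2], [4], [6], [8]].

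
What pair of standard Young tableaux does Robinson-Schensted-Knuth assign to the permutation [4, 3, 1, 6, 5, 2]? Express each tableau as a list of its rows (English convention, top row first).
P = [[1, 2], [3, 5], [4, 6]], Q = [[1, 4], [2, 5], [3, 6]]

Insert each entry of the permutation into P by Schensted row insertion, recording in Q the position of each new cell.

Insert 4: appended to row 1. P = [[4]].
Insert 3: 3 bumps 4 from row 1; 4 starts row 2. P = [[3], [4]].
Insert 1: 1 bumps 3 from row 1; 3 bumps 4 from row 2; 4 starts row 3. P = [[1], [3], [4]].
Insert 6: appended to row 1. P = [[1, 6], [3], [4]].
Insert 5: 5 bumps 6 from row 1; 6 appends to row 2. P = [[1, 5], [3, 6], [4]].
Insert 2: 2 bumps 5 from row 1; 5 bumps 6 from row 2; 6 appends to row 3. P = [[1, 2], [3, 5], [4, 6]].

So P = [[1, 2], [3, 5], [4, 6]], Q = [[1, 4], [2, 5], [3, 6]].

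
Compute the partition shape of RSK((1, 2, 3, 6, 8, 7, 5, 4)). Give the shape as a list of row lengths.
[5, 1, 1, 1]

RSK row insertion gives P = [[1, 2, 3, 4, 7], [5], [6], [8]], which has shape [5, 1, 1, 1].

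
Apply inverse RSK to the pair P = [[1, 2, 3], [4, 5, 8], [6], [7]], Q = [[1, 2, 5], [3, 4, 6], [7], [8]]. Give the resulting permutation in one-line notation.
4 7 1 2 8 6 5 3

Reverse RSK: for i = n, n-1, ..., 1, locate i in Q, remove the corresponding corner cell from P, and reverse-bump its entry up through P; the value ejected from row 1 is w(i).

So w = 4 7 1 2 8 6 5 3.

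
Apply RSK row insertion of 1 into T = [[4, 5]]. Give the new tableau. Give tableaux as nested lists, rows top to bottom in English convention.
In row 1, 1 replaces 4 (the leftmost entry greater than 1); 4 is bumped to row 2. 4 starts a new row 2. The new tableau is [[1, 5], [4]].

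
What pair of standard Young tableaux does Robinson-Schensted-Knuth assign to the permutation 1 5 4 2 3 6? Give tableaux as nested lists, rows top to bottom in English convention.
Insert each entry of the permutation into P by Schensted row insertion, recording in Q the position of each new cell.

Insert 1: appended to row 1. P = [[1]], Q = [[1]].
Insert 5: appended to row 1. P = [[1, 5]], Q = [[1, 2]].
Insert 4: 4 bumps 5 from row 1; 5 starts row 2. P = [[1, 4], [5]], Q = [[1, 2], [3]].
Insert 2: 2 bumps 4 from row 1; 4 bumps 5 from row 2; 5 starts row 3. P = [[1, 2], [4], [5]], Q = [[1, 2], [3], [4]].
Insert 3: appended to row 1. P = [[1, 2, 3], [4], [5]], Q = [[1, 2, 5], [3], [4]].
Insert 6: appended to row 1. P = [[1, 2, 3, 6], [4], [5]], Q = [[1, 2, 5, 6], [3], [4]].

So P = [[1, 2, 3, 6], [4], [5]], Q = [[1, 2, 5, 6], [3], [4]].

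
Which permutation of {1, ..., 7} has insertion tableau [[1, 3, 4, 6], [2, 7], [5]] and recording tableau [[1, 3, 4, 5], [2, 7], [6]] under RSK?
Reverse the RSK construction: for i from n down to 1, find the cell of Q containing i, remove the entry at that cell from P, and reverse-bump it up through P; the value ejected from row 1 is w(i).

Step i=7: Q has 7 at row 2, column 2; remove 7 from row 2 of P and reverse-bump: 7 enters row 1 and ejects 6. So w(7) = 6. P is now [[1, 3, 4, 7], [2], [5]].
Step i=6: Q has 6 at row 3, column 1; remove 5 from row 3 of P and reverse-bump: 5 enters row 2 and ejects 2; 2 enters row 1 and ejects 1. So w(6) = 1. P is now [[2, 3, 4, 7], [5]].
Step i=5: Q has 5 at row 1, column 4; remove that cell from P, ejecting 7. So w(5) = 7. P is now [[2, 3, 4], [5]].
Step i=4: Q has 4 at row 1, column 3; remove that cell from P, ejecting 4. So w(4) = 4. P is now [[2, 3], [5]].
Step i=3: Q has 3 at row 1, column 2; remove that cell from P, ejecting 3. So w(3) = 3. P is now [[2], [5]].
Step i=2: Q has 2 at row 2, column 1; remove 5 from row 2 of P and reverse-bump: 5 enters row 1 and ejects 2. So w(2) = 2. P is now [[5]].
Step i=1: Q has 1 at row 1, column 1; remove that cell from P, ejecting 5. So w(1) = 5. P is now [].

So w = 5 2 3 4 7 1 6.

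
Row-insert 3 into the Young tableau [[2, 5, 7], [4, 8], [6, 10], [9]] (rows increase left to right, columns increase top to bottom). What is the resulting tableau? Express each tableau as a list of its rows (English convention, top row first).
In row 1, 3 replaces 5 (the leftmost entry greater than 3); 5 is bumped to row 2. In row 2, 5 replaces 8 (the leftmost entry greater than 5); 8 is bumped to row 3. In row 3, 8 replaces 10 (the leftmost entry greater than 8); 10 is bumped to row 4. 10 is appended to row 4. The new tableau is [[2, 3, 7], [4, 5], [6, 8], [9, 10]].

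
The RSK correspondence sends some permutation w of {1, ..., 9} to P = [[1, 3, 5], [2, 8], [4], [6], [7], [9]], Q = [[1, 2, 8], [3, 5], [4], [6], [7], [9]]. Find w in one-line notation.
Reverse RSK: for i = n, n-1, ..., 1, locate i in Q, remove the corresponding corner cell from P, and reverse-bump its entry up through P; the value ejected from row 1 is w(i).

So w = 7 9 8 2 6 4 3 5 1.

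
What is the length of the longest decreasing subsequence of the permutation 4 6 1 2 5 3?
3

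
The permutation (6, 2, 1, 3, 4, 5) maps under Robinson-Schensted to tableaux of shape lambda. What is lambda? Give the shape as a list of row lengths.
[4, 1, 1]

RSK row insertion gives P = [[1, 3, 4, 5], [2], [6]], which has shape [4, 1, 1].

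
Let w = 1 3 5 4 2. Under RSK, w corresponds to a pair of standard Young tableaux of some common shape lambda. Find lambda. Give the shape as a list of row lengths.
[3, 1, 1]

Row-insert each entry into an empty tableau.

After inserting 1: P = [[1]].
After inserting 3: P = [[1, 3]].
After inserting 5: P = [[1, 3, 5]].
After inserting 4: P = [[1, 3, 4], [5]].
After inserting 2: P = [[1, 2, 4], [3], [5]].

The final insertion tableau P = [[1, 2, 4], [3], [5]] has shape [3, 1, 1].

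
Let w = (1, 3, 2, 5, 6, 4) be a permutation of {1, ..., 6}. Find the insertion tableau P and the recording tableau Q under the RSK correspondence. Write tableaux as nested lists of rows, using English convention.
P = [[1, 2, 4, 6], [3, 5]], Q = [[1, 2, 4, 5], [3, 6]]

Insert each entry of the permutation into P by Schensted row insertion, recording in Q the position of each new cell.

Insert 1: appended to row 1. P = [[1]].
Insert 3: appended to row 1. P = [[1, 3]].
Insert 2: 2 bumps 3 from row 1; 3 starts row 2. P = [[1, 2], [3]].
Insert 5: appended to row 1. P = [[1, 2, 5], [3]].
Insert 6: appended to row 1. P = [[1, 2, 5, 6], [3]].
Insert 4: 4 bumps 5 from row 1; 5 appends to row 2. P = [[1, 2, 4, 6], [3, 5]].

So P = [[1, 2, 4, 6], [3, 5]], Q = [[1, 2, 4, 5], [3, 6]].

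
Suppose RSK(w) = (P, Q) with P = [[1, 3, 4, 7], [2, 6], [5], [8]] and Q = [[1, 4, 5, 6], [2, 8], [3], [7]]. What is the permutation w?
8 5 2 3 6 7 1 4

Reverse the RSK construction: for i from n down to 1, find the cell of Q containing i, remove the entry at that cell from P, and reverse-bump it up through P; the value ejected from row 1 is w(i).

Step i=8: Q has 8 at row 2, column 2; remove 6 from row 2 of P and reverse-bump: 6 enters row 1 and ejects 4. So w(8) = 4. P is now [[1, 3, 6, 7], [2], [5], [8]].
Step i=7: Q has 7 at row 4, column 1; remove 8 from row 4 of P and reverse-bump: 8 enters row 3 and ejects 5; 5 enters row 2 and ejects 2; 2 enters row 1 and ejects 1. So w(7) = 1. P is now [[2, 3, 6, 7], [5], [8]].
Step i=6: Q has 6 at row 1, column 4; remove that cell from P, ejecting 7. So w(6) = 7. P is now [[2, 3, 6], [5], [8]].
Step i=5: Q has 5 at row 1, column 3; remove that cell from P, ejecting 6. So w(5) = 6. P is now [[2, 3], [5], [8]].
Step i=4: Q has 4 at row 1, column 2; remove that cell from P, ejecting 3. So w(4) = 3. P is now [[2], [5], [8]].
Step i=3: Q has 3 at row 3, column 1; remove 8 from row 3 of P and reverse-bump: 8 enters row 2 and ejects 5; 5 enters row 1 and ejects 2. So w(3) = 2. P is now [[5], [8]].
Step i=2: Q has 2 at row 2, column 1; remove 8 from row 2 of P and reverse-bump: 8 enters row 1 and ejects 5. So w(2) = 5. P is now [[8]].
Step i=1: Q has 1 at row 1, column 1; remove that cell from P, ejecting 8. So w(1) = 8. P is now [].

So w = 8 5 2 3 6 7 1 4.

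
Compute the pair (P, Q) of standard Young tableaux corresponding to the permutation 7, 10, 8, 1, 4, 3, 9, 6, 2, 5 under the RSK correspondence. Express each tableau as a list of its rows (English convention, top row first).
Insert each entry of the permutation into P by Schensted row insertion, recording in Q the position of each new cell.

Insert 7: appended to row 1. P = [[7]].
Insert 10: appended to row 1. P = [[7, 10]].
Insert 8: 8 bumps 10 from row 1; 10 starts row 2. P = [[7, 8], [10]].
Insert 1: 1 bumps 7 from row 1; 7 bumps 10 from row 2; 10 starts row 3. P = [[1, 8], [7], [10]].
Insert 4: 4 bumps 8 from row 1; 8 appends to row 2. P = [[1, 4], [7, 8], [10]].
Insert 3: 3 bumps 4 from row 1; 4 bumps 7 from row 2; 7 bumps 10 from row 3; 10 starts row 4. P = [[1, 3], [4, 8], [7], [10]].
Insert 9: appended to row 1. P = [[1, 3, 9], [4, 8], [7], [10]].
Insert 6: 6 bumps 9 from row 1; 9 appends to row 2. P = [[1, 3, 6], [4, 8, 9], [7], [10]].
Insert 2: 2 bumps 3 from row 1; 3 bumps 4 from row 2; 4 bumps 7 from row 3; 7 bumps 10 from row 4; 10 starts row 5. P = [[1, 2, 6], [3, 8, 9], [4], [7], [10]].
Insert 5: 5 bumps 6 from row 1; 6 bumps 8 from row 2; 8 appends to row 3. P = [[1, 2, 5], [3, 6, 9], [4, 8], [7], [10]].

So P = [[1, 2, 5], [3, 6, 9], [4, 8], [7], [10]], Q = [[1, 2, 7], [3, 5, 8], [4, 10], [6], [9]].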